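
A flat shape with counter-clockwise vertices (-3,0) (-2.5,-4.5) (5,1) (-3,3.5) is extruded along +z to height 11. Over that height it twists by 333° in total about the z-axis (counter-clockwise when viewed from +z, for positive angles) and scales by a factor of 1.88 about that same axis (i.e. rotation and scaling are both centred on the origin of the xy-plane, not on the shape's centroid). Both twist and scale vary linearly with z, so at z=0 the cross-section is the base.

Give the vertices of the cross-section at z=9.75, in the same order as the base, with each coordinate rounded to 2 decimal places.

t = z/height = 9.75/11 = 0.886364
s = 1 + (scale-1)·z/height = 1 + (1.88-1)·9.75/11 = 1.780000
θ = twist·z/height = 333°·9.75/11 = 295.1591° = 5.151498 rad
cos θ = 0.425133, sin θ = -0.905131 (intermediates below are computed at full precision and shown rounded to 5 d.p.)
v1: (-3,0) → rotate → (-1.27540,2.71539) → ×s → (-2.27021,4.83340) → (-2.27,4.83)
v2: (-2.5,-4.5) → rotate → (-5.13592,0.34973) → ×s → (-9.14194,0.62252) → (-9.14,0.62)
v3: (5,1) → rotate → (3.03080,-4.10052) → ×s → (5.39482,-7.29893) → (5.39,-7.30)
v4: (-3,3.5) → rotate → (1.89256,4.20336) → ×s → (3.36875,7.48198) → (3.37,7.48)

Cross-section at z=9.75: (-2.27,4.83) (-9.14,0.62) (5.39,-7.30) (3.37,7.48)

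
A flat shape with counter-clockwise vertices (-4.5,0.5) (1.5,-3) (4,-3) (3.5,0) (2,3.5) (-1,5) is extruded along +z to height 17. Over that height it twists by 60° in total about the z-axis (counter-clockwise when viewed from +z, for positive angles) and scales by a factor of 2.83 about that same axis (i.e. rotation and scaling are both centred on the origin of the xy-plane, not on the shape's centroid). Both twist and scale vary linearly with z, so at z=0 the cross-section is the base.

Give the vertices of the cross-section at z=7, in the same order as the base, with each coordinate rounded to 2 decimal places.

Cross-section at z=7: (-7.54,-2.50) (4.59,-3.68) (8.57,-1.85) (5.58,2.57) (0.62,7.04) (-5.26,7.23)

t = z/height = 7/17 = 0.411765
s = 1 + (scale-1)·z/height = 1 + (2.83-1)·7/17 = 1.753529
θ = twist·z/height = 60°·7/17 = 24.7059° = 0.431199 rad
cos θ = 0.908465, sin θ = 0.417960 (intermediates below are computed at full precision and shown rounded to 5 d.p.)
v1: (-4.5,0.5) → rotate → (-4.29707,-1.42659) → ×s → (-7.53505,-2.50157) → (-7.54,-2.50)
v2: (1.5,-3) → rotate → (2.61658,-2.09846) → ×s → (4.58825,-3.67970) → (4.59,-3.68)
v3: (4,-3) → rotate → (4.88774,-1.05355) → ×s → (8.57080,-1.84744) → (8.57,-1.85)
v4: (3.5,0) → rotate → (3.17963,1.46286) → ×s → (5.57557,2.56517) → (5.58,2.57)
v5: (2,3.5) → rotate → (0.35407,4.01555) → ×s → (0.62087,7.04138) → (0.62,7.04)
v6: (-1,5) → rotate → (-2.99827,4.12437) → ×s → (-5.25755,7.23220) → (-5.26,7.23)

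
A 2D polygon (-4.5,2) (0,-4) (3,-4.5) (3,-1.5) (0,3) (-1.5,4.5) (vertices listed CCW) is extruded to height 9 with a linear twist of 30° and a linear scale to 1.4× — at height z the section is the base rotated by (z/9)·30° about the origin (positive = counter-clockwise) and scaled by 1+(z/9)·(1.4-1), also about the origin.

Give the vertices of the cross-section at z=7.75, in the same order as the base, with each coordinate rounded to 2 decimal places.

t = z/height = 7.75/9 = 0.861111
s = 1 + (scale-1)·z/height = 1 + (1.4-1)·7.75/9 = 1.344444
θ = twist·z/height = 30°·7.75/9 = 25.8333° = 0.450877 rad
cos θ = 0.900065, sin θ = 0.435755 (intermediates below are computed at full precision and shown rounded to 5 d.p.)
v1: (-4.5,2) → rotate → (-4.92180,-0.16077) → ×s → (-6.61709,-0.21614) → (-6.62,-0.22)
v2: (0,-4) → rotate → (1.74302,-3.60026) → ×s → (2.34339,-4.84035) → (2.34,-4.84)
v3: (3,-4.5) → rotate → (4.66109,-2.74303) → ×s → (6.26658,-3.68785) → (6.27,-3.69)
v4: (3,-1.5) → rotate → (3.35383,-0.04283) → ×s → (4.50904,-0.05759) → (4.51,-0.06)
v5: (0,3) → rotate → (-1.30726,2.70020) → ×s → (-1.75754,3.63026) → (-1.76,3.63)
v6: (-1.5,4.5) → rotate → (-3.31099,3.39666) → ×s → (-4.45145,4.56662) → (-4.45,4.57)

Cross-section at z=7.75: (-6.62,-0.22) (2.34,-4.84) (6.27,-3.69) (4.51,-0.06) (-1.76,3.63) (-4.45,4.57)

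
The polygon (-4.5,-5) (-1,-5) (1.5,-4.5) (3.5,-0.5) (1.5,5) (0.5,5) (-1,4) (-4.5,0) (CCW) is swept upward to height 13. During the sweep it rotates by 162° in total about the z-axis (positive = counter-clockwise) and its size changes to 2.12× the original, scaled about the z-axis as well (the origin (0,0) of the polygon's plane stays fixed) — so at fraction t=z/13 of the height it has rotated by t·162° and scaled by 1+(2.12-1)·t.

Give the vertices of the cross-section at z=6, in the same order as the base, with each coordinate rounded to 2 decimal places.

Cross-section at z=6: (5.52,-8.58) (6.92,-3.46) (7.18,0.40) (2.13,4.92) (-6.72,4.19) (-7.12,2.72) (-6.25,0.13) (-1.79,-6.59)

t = z/height = 6/13 = 0.461538
s = 1 + (scale-1)·z/height = 1 + (2.12-1)·6/13 = 1.516923
θ = twist·z/height = 162°·6/13 = 74.7692° = 1.304969 rad
cos θ = 0.262707, sin θ = 0.964876 (intermediates below are computed at full precision and shown rounded to 5 d.p.)
v1: (-4.5,-5) → rotate → (3.64219,-5.65548) → ×s → (5.52493,-8.57892) → (5.52,-8.58)
v2: (-1,-5) → rotate → (4.56167,-2.27841) → ×s → (6.91970,-3.45618) → (6.92,-3.46)
v3: (1.5,-4.5) → rotate → (4.73600,0.26513) → ×s → (7.18415,0.40218) → (7.18,0.40)
v4: (3.5,-0.5) → rotate → (1.40191,3.24571) → ×s → (2.12660,4.92349) → (2.13,4.92)
v5: (1.5,5) → rotate → (-4.43032,2.76085) → ×s → (-6.72045,4.18800) → (-6.72,4.19)
v6: (0.5,5) → rotate → (-4.69302,1.79597) → ×s → (-7.11896,2.72436) → (-7.12,2.72)
v7: (-1,4) → rotate → (-4.12221,0.08595) → ×s → (-6.25307,0.13039) → (-6.25,0.13)
v8: (-4.5,0) → rotate → (-1.18218,-4.34194) → ×s → (-1.79328,-6.58639) → (-1.79,-6.59)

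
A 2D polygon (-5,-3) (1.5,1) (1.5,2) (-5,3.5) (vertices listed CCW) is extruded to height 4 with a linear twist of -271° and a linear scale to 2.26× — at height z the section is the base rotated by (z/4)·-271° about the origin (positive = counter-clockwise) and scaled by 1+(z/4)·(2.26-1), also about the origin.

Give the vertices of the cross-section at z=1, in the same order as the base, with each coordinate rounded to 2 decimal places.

Cross-section at z=1: (-6.14,4.59) (1.96,-1.33) (3.18,-0.83) (1.77,7.83)

t = z/height = 1/4 = 0.25
s = 1 + (scale-1)·z/height = 1 + (2.26-1)·1/4 = 1.315000
θ = twist·z/height = -271°·1/4 = -67.7500° = -1.182461 rad
cos θ = 0.378649, sin θ = -0.925541 (intermediates below are computed at full precision and shown rounded to 5 d.p.)
v1: (-5,-3) → rotate → (-4.66986,3.49176) → ×s → (-6.14087,4.59166) → (-6.14,4.59)
v2: (1.5,1) → rotate → (1.49351,-1.00966) → ×s → (1.96397,-1.32771) → (1.96,-1.33)
v3: (1.5,2) → rotate → (2.41905,-0.63101) → ×s → (3.18106,-0.82978) → (3.18,-0.83)
v4: (-5,3.5) → rotate → (1.34615,5.95297) → ×s → (1.77019,7.82816) → (1.77,7.83)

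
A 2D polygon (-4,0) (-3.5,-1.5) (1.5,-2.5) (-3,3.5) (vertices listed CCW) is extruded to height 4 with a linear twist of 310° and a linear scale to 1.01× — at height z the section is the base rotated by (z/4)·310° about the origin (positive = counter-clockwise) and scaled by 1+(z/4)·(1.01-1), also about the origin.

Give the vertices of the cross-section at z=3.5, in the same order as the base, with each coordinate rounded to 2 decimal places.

Cross-section at z=3.5: (-0.09,4.03) (-1.59,3.50) (-2.49,-1.57) (3.46,3.10)

t = z/height = 3.5/4 = 0.875
s = 1 + (scale-1)·z/height = 1 + (1.01-1)·3.5/4 = 1.008750
θ = twist·z/height = 310°·3.5/4 = 271.2500° = 4.734206 rad
cos θ = 0.021815, sin θ = -0.999762 (intermediates below are computed at full precision and shown rounded to 5 d.p.)
v1: (-4,0) → rotate → (-0.08726,3.99905) → ×s → (-0.08802,4.03404) → (-0.09,4.03)
v2: (-3.5,-1.5) → rotate → (-1.57600,3.46644) → ×s → (-1.58979,3.49678) → (-1.59,3.50)
v3: (1.5,-2.5) → rotate → (-2.46668,-1.55418) → ×s → (-2.48827,-1.56778) → (-2.49,-1.57)
v4: (-3,3.5) → rotate → (3.43372,3.07564) → ×s → (3.46377,3.10255) → (3.46,3.10)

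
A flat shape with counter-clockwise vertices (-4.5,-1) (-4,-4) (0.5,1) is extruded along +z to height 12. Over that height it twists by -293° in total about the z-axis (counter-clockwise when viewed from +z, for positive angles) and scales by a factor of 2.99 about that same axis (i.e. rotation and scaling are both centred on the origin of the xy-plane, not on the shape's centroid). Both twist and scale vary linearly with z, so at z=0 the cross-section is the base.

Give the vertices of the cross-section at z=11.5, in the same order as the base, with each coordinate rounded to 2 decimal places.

Cross-section at z=11.5: (0.41,-13.39) (9.25,-13.60) (-2.58,1.97)

t = z/height = 11.5/12 = 0.958333
s = 1 + (scale-1)·z/height = 1 + (2.99-1)·11.5/12 = 2.907083
θ = twist·z/height = -293°·11.5/12 = -280.7917° = -4.900739 rad
cos θ = 0.187238, sin θ = 0.982314 (intermediates below are computed at full precision and shown rounded to 5 d.p.)
v1: (-4.5,-1) → rotate → (0.13974,-4.60765) → ×s → (0.40624,-13.39483) → (0.41,-13.39)
v2: (-4,-4) → rotate → (3.18030,-4.67821) → ×s → (9.24541,-13.59995) → (9.25,-13.60)
v3: (0.5,1) → rotate → (-0.88870,0.67840) → ×s → (-2.58351,1.97215) → (-2.58,1.97)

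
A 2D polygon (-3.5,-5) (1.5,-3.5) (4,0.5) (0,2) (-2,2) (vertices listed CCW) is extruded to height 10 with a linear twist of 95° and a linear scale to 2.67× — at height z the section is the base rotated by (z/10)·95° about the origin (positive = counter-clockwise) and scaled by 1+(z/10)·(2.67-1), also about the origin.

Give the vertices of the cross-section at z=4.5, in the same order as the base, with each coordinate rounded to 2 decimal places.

Cross-section at z=4.5: (1.44,-10.59) (6.09,-2.72) (4.55,5.40) (-2.38,2.57) (-4.95,0.19)

t = z/height = 4.5/10 = 0.45
s = 1 + (scale-1)·z/height = 1 + (2.67-1)·4.5/10 = 1.751500
θ = twist·z/height = 95°·4.5/10 = 42.7500° = 0.746128 rad
cos θ = 0.734323, sin θ = 0.678801 (intermediates below are computed at full precision and shown rounded to 5 d.p.)
v1: (-3.5,-5) → rotate → (0.82387,-6.04742) → ×s → (1.44302,-10.59205) → (1.44,-10.59)
v2: (1.5,-3.5) → rotate → (3.47729,-1.55193) → ×s → (6.09047,-2.71820) → (6.09,-2.72)
v3: (4,0.5) → rotate → (2.59789,3.08236) → ×s → (4.55020,5.39876) → (4.55,5.40)
v4: (0,2) → rotate → (-1.35760,1.46865) → ×s → (-2.37784,2.57233) → (-2.38,2.57)
v5: (-2,2) → rotate → (-2.82625,0.11104) → ×s → (-4.95017,0.19449) → (-4.95,0.19)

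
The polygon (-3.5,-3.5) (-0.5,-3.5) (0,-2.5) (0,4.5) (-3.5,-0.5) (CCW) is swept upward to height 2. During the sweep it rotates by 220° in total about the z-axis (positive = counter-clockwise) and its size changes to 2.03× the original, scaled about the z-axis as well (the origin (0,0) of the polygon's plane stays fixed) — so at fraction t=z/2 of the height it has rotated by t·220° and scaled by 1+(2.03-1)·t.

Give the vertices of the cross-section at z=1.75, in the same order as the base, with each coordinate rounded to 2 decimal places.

Cross-section at z=1.75: (5.06,7.94) (-0.51,6.70) (-1.03,4.64) (1.85,-8.35) (6.29,2.37)

t = z/height = 1.75/2 = 0.875
s = 1 + (scale-1)·z/height = 1 + (2.03-1)·1.75/2 = 1.901250
θ = twist·z/height = 220°·1.75/2 = 192.5000° = 3.359759 rad
cos θ = -0.976296, sin θ = -0.216440 (intermediates below are computed at full precision and shown rounded to 5 d.p.)
v1: (-3.5,-3.5) → rotate → (2.65950,4.17457) → ×s → (5.05637,7.93691) → (5.06,7.94)
v2: (-0.5,-3.5) → rotate → (-0.26939,3.52526) → ×s → (-0.51218,6.70239) → (-0.51,6.70)
v3: (0,-2.5) → rotate → (-0.54110,2.44074) → ×s → (-1.02876,4.64046) → (-1.03,4.64)
v4: (0,4.5) → rotate → (0.97398,-4.39333) → ×s → (1.85178,-8.35282) → (1.85,-8.35)
v5: (-3.5,-0.5) → rotate → (3.30882,1.24569) → ×s → (6.29089,2.36836) → (6.29,2.37)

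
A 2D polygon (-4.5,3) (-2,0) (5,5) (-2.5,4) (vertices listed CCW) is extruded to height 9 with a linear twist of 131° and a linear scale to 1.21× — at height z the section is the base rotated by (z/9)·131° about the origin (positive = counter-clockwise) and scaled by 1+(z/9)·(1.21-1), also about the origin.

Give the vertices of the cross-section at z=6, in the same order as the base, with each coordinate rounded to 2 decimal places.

t = z/height = 6/9 = 0.666667
s = 1 + (scale-1)·z/height = 1 + (1.21-1)·6/9 = 1.140000
θ = twist·z/height = 131°·6/9 = 87.3333° = 1.524254 rad
cos θ = 0.046525, sin θ = 0.998917 (intermediates below are computed at full precision and shown rounded to 5 d.p.)
v1: (-4.5,3) → rotate → (-3.20612,-4.35555) → ×s → (-3.65497,-4.96533) → (-3.65,-4.97)
v2: (-2,0) → rotate → (-0.09305,-1.99783) → ×s → (-0.10608,-2.27753) → (-0.11,-2.28)
v3: (5,5) → rotate → (-4.76196,5.22721) → ×s → (-5.42863,5.95902) → (-5.43,5.96)
v4: (-2.5,4) → rotate → (-4.11198,-2.31119) → ×s → (-4.68766,-2.63476) → (-4.69,-2.63)

Cross-section at z=6: (-3.65,-4.97) (-0.11,-2.28) (-5.43,5.96) (-4.69,-2.63)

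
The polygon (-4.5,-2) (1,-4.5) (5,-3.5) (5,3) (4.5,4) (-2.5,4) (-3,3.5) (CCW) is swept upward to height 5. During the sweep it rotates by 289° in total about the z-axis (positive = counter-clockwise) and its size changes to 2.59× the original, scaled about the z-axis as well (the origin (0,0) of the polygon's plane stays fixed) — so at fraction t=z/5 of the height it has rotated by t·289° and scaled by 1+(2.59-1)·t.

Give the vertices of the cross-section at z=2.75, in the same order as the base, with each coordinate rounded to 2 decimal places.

t = z/height = 2.75/5 = 0.55
s = 1 + (scale-1)·z/height = 1 + (2.59-1)·2.75/5 = 1.874500
θ = twist·z/height = 289°·2.75/5 = 158.9500° = 2.774201 rad
cos θ = -0.933267, sin θ = 0.359183 (intermediates below are computed at full precision and shown rounded to 5 d.p.)
v1: (-4.5,-2) → rotate → (4.91807,0.25021) → ×s → (9.21892,0.46902) → (9.22,0.47)
v2: (1,-4.5) → rotate → (0.68305,4.55889) → ×s → (1.28038,8.54563) → (1.28,8.55)
v3: (5,-3.5) → rotate → (-3.40920,5.06235) → ×s → (-6.39054,9.48937) → (-6.39,9.49)
v4: (5,3) → rotate → (-5.74388,-1.00389) → ×s → (-10.76691,-1.88179) → (-10.77,-1.88)
v5: (4.5,4) → rotate → (-5.63643,-2.11675) → ×s → (-10.56549,-3.96784) → (-10.57,-3.97)
v6: (-2.5,4) → rotate → (0.89644,-4.63103) → ×s → (1.68037,-8.68086) → (1.68,-8.68)
v7: (-3,3.5) → rotate → (1.54266,-4.34398) → ×s → (2.89172,-8.14280) → (2.89,-8.14)

Cross-section at z=2.75: (9.22,0.47) (1.28,8.55) (-6.39,9.49) (-10.77,-1.88) (-10.57,-3.97) (1.68,-8.68) (2.89,-8.14)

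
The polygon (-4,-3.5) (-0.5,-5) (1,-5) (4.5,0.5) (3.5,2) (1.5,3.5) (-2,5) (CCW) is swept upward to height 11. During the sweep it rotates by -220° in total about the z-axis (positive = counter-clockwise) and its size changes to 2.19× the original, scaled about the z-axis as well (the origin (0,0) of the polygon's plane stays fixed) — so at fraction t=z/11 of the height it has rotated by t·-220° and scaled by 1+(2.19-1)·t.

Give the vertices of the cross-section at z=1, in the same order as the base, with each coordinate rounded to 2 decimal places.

Cross-section at z=1: (-5.49,-2.13) (-2.42,-5.02) (-0.85,-5.59) (4.88,-1.18) (4.40,0.76) (2.89,3.08) (-0.19,5.96)

t = z/height = 1/11 = 0.0909091
s = 1 + (scale-1)·z/height = 1 + (2.19-1)·1/11 = 1.108182
θ = twist·z/height = -220°·1/11 = -20.0000° = -0.349066 rad
cos θ = 0.939693, sin θ = -0.342020 (intermediates below are computed at full precision and shown rounded to 5 d.p.)
v1: (-4,-3.5) → rotate → (-4.95584,-1.92084) → ×s → (-5.49197,-2.12864) → (-5.49,-2.13)
v2: (-0.5,-5) → rotate → (-2.17995,-4.52745) → ×s → (-2.41578,-5.01724) → (-2.42,-5.02)
v3: (1,-5) → rotate → (-0.77041,-5.04048) → ×s → (-0.85375,-5.58577) → (-0.85,-5.59)
v4: (4.5,0.5) → rotate → (4.39963,-1.06924) → ×s → (4.87559,-1.18492) → (4.88,-1.18)
v5: (3.5,2) → rotate → (3.97296,0.68231) → ×s → (4.40277,0.75613) → (4.40,0.76)
v6: (1.5,3.5) → rotate → (2.60661,2.77589) → ×s → (2.88860,3.07620) → (2.89,3.08)
v7: (-2,5) → rotate → (-0.16928,5.38250) → ×s → (-0.18760,5.96479) → (-0.19,5.96)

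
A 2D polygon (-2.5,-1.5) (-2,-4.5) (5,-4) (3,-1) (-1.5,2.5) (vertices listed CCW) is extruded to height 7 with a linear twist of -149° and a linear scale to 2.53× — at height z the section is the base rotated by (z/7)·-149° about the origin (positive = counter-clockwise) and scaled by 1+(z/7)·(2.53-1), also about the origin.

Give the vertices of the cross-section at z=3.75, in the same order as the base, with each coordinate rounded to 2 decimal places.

t = z/height = 3.75/7 = 0.535714
s = 1 + (scale-1)·z/height = 1 + (2.53-1)·3.75/7 = 1.819643
θ = twist·z/height = -149°·3.75/7 = -79.8214° = -1.393147 rad
cos θ = 0.176717, sin θ = -0.984262 (intermediates below are computed at full precision and shown rounded to 5 d.p.)
v1: (-2.5,-1.5) → rotate → (-1.91818,2.19558) → ×s → (-3.49041,3.99517) → (-3.49,4.00)
v2: (-2,-4.5) → rotate → (-4.78261,1.17330) → ×s → (-8.70264,2.13498) → (-8.70,2.13)
v3: (5,-4) → rotate → (-3.05346,-5.62818) → ×s → (-5.55621,-10.24127) → (-5.56,-10.24)
v4: (3,-1) → rotate → (-0.45411,-3.12950) → ×s → (-0.82632,-5.69458) → (-0.83,-5.69)
v5: (-1.5,2.5) → rotate → (2.19558,1.91818) → ×s → (3.99517,3.49041) → (4.00,3.49)

Cross-section at z=3.75: (-3.49,4.00) (-8.70,2.13) (-5.56,-10.24) (-0.83,-5.69) (4.00,3.49)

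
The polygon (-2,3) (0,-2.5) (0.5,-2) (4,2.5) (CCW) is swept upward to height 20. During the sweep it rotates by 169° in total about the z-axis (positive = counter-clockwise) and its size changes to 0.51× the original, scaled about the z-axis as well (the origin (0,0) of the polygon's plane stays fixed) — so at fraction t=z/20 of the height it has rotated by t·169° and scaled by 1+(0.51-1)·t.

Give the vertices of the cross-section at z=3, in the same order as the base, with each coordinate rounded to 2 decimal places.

t = z/height = 3/20 = 0.15
s = 1 + (scale-1)·z/height = 1 + (0.51-1)·3/20 = 0.926500
θ = twist·z/height = 169°·3/20 = 25.3500° = 0.442441 rad
cos θ = 0.903709, sin θ = 0.428147 (intermediates below are computed at full precision and shown rounded to 5 d.p.)
v1: (-2,3) → rotate → (-3.09186,1.85483) → ×s → (-2.86461,1.71850) → (-2.86,1.72)
v2: (0,-2.5) → rotate → (1.07037,-2.25927) → ×s → (0.99169,-2.09322) → (0.99,-2.09)
v3: (0.5,-2) → rotate → (1.30815,-1.59335) → ×s → (1.21200,-1.47623) → (1.21,-1.48)
v4: (4,2.5) → rotate → (2.54447,3.97186) → ×s → (2.35745,3.67993) → (2.36,3.68)

Cross-section at z=3: (-2.86,1.72) (0.99,-2.09) (1.21,-1.48) (2.36,3.68)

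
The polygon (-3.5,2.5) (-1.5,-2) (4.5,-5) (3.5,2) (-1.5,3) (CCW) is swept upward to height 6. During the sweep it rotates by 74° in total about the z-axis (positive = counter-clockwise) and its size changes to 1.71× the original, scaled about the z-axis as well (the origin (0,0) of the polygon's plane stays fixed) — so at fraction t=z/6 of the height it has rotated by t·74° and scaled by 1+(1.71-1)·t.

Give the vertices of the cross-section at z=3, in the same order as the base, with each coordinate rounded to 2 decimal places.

t = z/height = 3/6 = 0.5
s = 1 + (scale-1)·z/height = 1 + (1.71-1)·3/6 = 1.355000
θ = twist·z/height = 74°·3/6 = 37.0000° = 0.645772 rad
cos θ = 0.798636, sin θ = 0.601815 (intermediates below are computed at full precision and shown rounded to 5 d.p.)
v1: (-3.5,2.5) → rotate → (-4.29976,-0.10976) → ×s → (-5.82618,-0.14873) → (-5.83,-0.15)
v2: (-1.5,-2) → rotate → (0.00568,-2.49999) → ×s → (0.00769,-3.38749) → (0.01,-3.39)
v3: (4.5,-5) → rotate → (6.60293,-1.28501) → ×s → (8.94698,-1.74119) → (8.95,-1.74)
v4: (3.5,2) → rotate → (1.59159,3.70362) → ×s → (2.15661,5.01841) → (2.16,5.02)
v5: (-1.5,3) → rotate → (-3.00340,1.49318) → ×s → (-4.06960,2.02326) → (-4.07,2.02)

Cross-section at z=3: (-5.83,-0.15) (0.01,-3.39) (8.95,-1.74) (2.16,5.02) (-4.07,2.02)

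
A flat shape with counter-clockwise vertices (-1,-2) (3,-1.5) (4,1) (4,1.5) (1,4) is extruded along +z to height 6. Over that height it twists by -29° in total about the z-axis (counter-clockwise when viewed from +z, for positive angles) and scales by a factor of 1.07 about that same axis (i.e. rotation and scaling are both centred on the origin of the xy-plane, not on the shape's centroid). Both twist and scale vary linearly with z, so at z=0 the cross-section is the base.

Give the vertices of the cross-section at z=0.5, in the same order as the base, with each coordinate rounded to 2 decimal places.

t = z/height = 0.5/6 = 0.0833333
s = 1 + (scale-1)·z/height = 1 + (1.07-1)·0.5/6 = 1.005833
θ = twist·z/height = -29°·0.5/6 = -2.4167° = -0.042179 rad
cos θ = 0.999111, sin θ = -0.042166 (intermediates below are computed at full precision and shown rounded to 5 d.p.)
v1: (-1,-2) → rotate → (-1.08344,-1.95605) → ×s → (-1.08976,-1.96747) → (-1.09,-1.97)
v2: (3,-1.5) → rotate → (2.93408,-1.62516) → ×s → (2.95120,-1.63464) → (2.95,-1.63)
v3: (4,1) → rotate → (4.03861,0.83045) → ×s → (4.06217,0.83529) → (4.06,0.84)
v4: (4,1.5) → rotate → (4.05969,1.33000) → ×s → (4.08337,1.33776) → (4.08,1.34)
v5: (1,4) → rotate → (1.16778,3.95428) → ×s → (1.17459,3.97734) → (1.17,3.98)

Cross-section at z=0.5: (-1.09,-1.97) (2.95,-1.63) (4.06,0.84) (4.08,1.34) (1.17,3.98)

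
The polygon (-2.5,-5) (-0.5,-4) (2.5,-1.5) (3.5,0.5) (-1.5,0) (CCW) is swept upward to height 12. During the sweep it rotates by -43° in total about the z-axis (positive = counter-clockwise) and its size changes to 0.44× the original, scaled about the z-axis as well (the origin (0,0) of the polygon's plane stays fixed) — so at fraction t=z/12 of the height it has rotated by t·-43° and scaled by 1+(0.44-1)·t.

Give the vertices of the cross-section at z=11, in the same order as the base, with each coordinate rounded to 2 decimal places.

Cross-section at z=11: (-2.48,-1.11) (-1.42,-1.35) (0.48,-1.34) (1.47,-0.89) (-0.56,0.46)

t = z/height = 11/12 = 0.916667
s = 1 + (scale-1)·z/height = 1 + (0.44-1)·11/12 = 0.486667
θ = twist·z/height = -43°·11/12 = -39.4167° = -0.687951 rad
cos θ = 0.772549, sin θ = -0.634955 (intermediates below are computed at full precision and shown rounded to 5 d.p.)
v1: (-2.5,-5) → rotate → (-5.10615,-2.27536) → ×s → (-2.48499,-1.10734) → (-2.48,-1.11)
v2: (-0.5,-4) → rotate → (-2.92610,-2.77272) → ×s → (-1.42403,-1.34939) → (-1.42,-1.35)
v3: (2.5,-1.5) → rotate → (0.97894,-2.74621) → ×s → (0.47642,-1.33649) → (0.48,-1.34)
v4: (3.5,0.5) → rotate → (3.02140,-1.83607) → ×s → (1.47041,-0.89355) → (1.47,-0.89)
v5: (-1.5,0) → rotate → (-1.15882,0.95243) → ×s → (-0.56396,0.46352) → (-0.56,0.46)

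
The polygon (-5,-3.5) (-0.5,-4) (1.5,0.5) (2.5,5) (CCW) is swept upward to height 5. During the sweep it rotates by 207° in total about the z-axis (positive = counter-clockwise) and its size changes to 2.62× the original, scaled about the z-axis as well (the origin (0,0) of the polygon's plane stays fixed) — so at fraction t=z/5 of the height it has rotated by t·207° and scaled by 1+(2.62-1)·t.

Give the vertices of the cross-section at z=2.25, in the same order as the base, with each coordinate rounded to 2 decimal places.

Cross-section at z=2.25: (6.52,-8.30) (6.95,-0.48) (-1.01,2.54) (-8.87,3.84)

t = z/height = 2.25/5 = 0.45
s = 1 + (scale-1)·z/height = 1 + (2.62-1)·2.25/5 = 1.729000
θ = twist·z/height = 207°·2.25/5 = 93.1500° = 1.625774 rad
cos θ = -0.054950, sin θ = 0.998489 (intermediates below are computed at full precision and shown rounded to 5 d.p.)
v1: (-5,-3.5) → rotate → (3.76946,-4.80012) → ×s → (6.51740,-8.29941) → (6.52,-8.30)
v2: (-0.5,-4) → rotate → (4.02143,-0.27944) → ×s → (6.95306,-0.48316) → (6.95,-0.48)
v3: (1.5,0.5) → rotate → (-0.58167,1.47026) → ×s → (-1.00571,2.54208) → (-1.01,2.54)
v4: (2.5,5) → rotate → (-5.12982,2.22147) → ×s → (-8.86946,3.84092) → (-8.87,3.84)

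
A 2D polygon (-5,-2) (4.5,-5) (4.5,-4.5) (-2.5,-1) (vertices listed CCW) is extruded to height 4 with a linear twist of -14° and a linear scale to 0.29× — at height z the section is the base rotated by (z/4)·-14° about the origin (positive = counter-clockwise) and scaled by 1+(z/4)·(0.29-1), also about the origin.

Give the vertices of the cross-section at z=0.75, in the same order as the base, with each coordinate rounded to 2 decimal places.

t = z/height = 0.75/4 = 0.1875
s = 1 + (scale-1)·z/height = 1 + (0.29-1)·0.75/4 = 0.866875
θ = twist·z/height = -14°·0.75/4 = -2.6250° = -0.045815 rad
cos θ = 0.998951, sin θ = -0.045799 (intermediates below are computed at full precision and shown rounded to 5 d.p.)
v1: (-5,-2) → rotate → (-5.08635,-1.76891) → ×s → (-4.40923,-1.53342) → (-4.41,-1.53)
v2: (4.5,-5) → rotate → (4.26628,-5.20085) → ×s → (3.69833,-4.50849) → (3.70,-4.51)
v3: (4.5,-4.5) → rotate → (4.28918,-4.70137) → ×s → (3.71819,-4.07550) → (3.72,-4.08)
v4: (-2.5,-1) → rotate → (-2.54318,-0.88445) → ×s → (-2.20462,-0.76671) → (-2.20,-0.77)

Cross-section at z=0.75: (-4.41,-1.53) (3.70,-4.51) (3.72,-4.08) (-2.20,-0.77)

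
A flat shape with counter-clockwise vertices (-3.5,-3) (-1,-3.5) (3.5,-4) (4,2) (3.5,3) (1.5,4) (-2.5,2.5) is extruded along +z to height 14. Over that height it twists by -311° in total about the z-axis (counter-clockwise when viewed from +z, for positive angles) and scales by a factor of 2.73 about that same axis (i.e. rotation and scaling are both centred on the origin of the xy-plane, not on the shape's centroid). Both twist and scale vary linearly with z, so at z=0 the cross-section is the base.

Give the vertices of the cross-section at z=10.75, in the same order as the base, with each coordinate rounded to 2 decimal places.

t = z/height = 10.75/14 = 0.767857
s = 1 + (scale-1)·z/height = 1 + (2.73-1)·10.75/14 = 2.328393
θ = twist·z/height = -311°·10.75/14 = -238.8036° = -4.167909 rad
cos θ = -0.517974, sin θ = 0.855397 (intermediates below are computed at full precision and shown rounded to 5 d.p.)
v1: (-3.5,-3) → rotate → (4.37910,-1.43997) → ×s → (10.19626,-3.35281) → (10.20,-3.35)
v2: (-1,-3.5) → rotate → (3.51186,0.95751) → ×s → (8.17699,2.22946) → (8.18,2.23)
v3: (3.5,-4) → rotate → (1.60868,5.06578) → ×s → (3.74564,11.79513) → (3.75,11.80)
v4: (4,2) → rotate → (-3.78269,2.38564) → ×s → (-8.80758,5.55470) → (-8.81,5.55)
v5: (3.5,3) → rotate → (-4.37910,1.43997) → ×s → (-10.19626,3.35281) → (-10.20,3.35)
v6: (1.5,4) → rotate → (-4.19855,-0.78880) → ×s → (-9.77587,-1.83664) → (-9.78,-1.84)
v7: (-2.5,2.5) → rotate → (-0.84356,-3.43343) → ×s → (-1.96413,-7.99436) → (-1.96,-7.99)

Cross-section at z=10.75: (10.20,-3.35) (8.18,2.23) (3.75,11.80) (-8.81,5.55) (-10.20,3.35) (-9.78,-1.84) (-1.96,-7.99)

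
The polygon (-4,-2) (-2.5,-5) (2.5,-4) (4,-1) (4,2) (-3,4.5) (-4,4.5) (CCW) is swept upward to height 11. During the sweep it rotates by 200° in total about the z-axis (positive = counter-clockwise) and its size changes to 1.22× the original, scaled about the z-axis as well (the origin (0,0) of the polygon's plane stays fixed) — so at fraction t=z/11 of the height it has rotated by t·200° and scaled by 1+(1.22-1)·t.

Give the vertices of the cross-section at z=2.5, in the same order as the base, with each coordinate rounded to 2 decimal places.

Cross-section at z=2.5: (-1.45,-4.47) (1.90,-5.55) (4.83,-1.08) (3.69,2.26) (1.45,4.47) (-5.58,1.07) (-6.31,0.32)

t = z/height = 2.5/11 = 0.227273
s = 1 + (scale-1)·z/height = 1 + (1.22-1)·2.5/11 = 1.050000
θ = twist·z/height = 200°·2.5/11 = 45.4545° = 0.793331 rad
cos θ = 0.701475, sin θ = 0.712694 (intermediates below are computed at full precision and shown rounded to 5 d.p.)
v1: (-4,-2) → rotate → (-1.38051,-4.25373) → ×s → (-1.44954,-4.46641) → (-1.45,-4.47)
v2: (-2.5,-5) → rotate → (1.80978,-5.28911) → ×s → (1.90027,-5.55357) → (1.90,-5.55)
v3: (2.5,-4) → rotate → (4.60446,-1.02416) → ×s → (4.83469,-1.07537) → (4.83,-1.08)
v4: (4,-1) → rotate → (3.51859,2.14930) → ×s → (3.69452,2.25677) → (3.69,2.26)
v5: (4,2) → rotate → (1.38051,4.25373) → ×s → (1.44954,4.46641) → (1.45,4.47)
v6: (-3,4.5) → rotate → (-5.31155,1.01855) → ×s → (-5.57713,1.06948) → (-5.58,1.07)
v7: (-4,4.5) → rotate → (-6.01302,0.30586) → ×s → (-6.31367,0.32115) → (-6.31,0.32)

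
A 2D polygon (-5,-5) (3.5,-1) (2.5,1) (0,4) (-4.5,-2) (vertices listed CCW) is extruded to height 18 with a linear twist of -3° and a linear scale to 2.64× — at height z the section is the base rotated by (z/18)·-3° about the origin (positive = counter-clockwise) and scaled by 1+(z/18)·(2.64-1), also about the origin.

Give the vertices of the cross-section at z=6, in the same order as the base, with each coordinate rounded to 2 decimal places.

t = z/height = 6/18 = 0.333333
s = 1 + (scale-1)·z/height = 1 + (2.64-1)·6/18 = 1.546667
θ = twist·z/height = -3°·6/18 = -1.0000° = -0.017453 rad
cos θ = 0.999848, sin θ = -0.017452 (intermediates below are computed at full precision and shown rounded to 5 d.p.)
v1: (-5,-5) → rotate → (-5.08650,-4.91198) → ×s → (-7.86712,-7.59719) → (-7.87,-7.60)
v2: (3.5,-1) → rotate → (3.48201,-1.06093) → ×s → (5.38552,-1.64091) → (5.39,-1.64)
v3: (2.5,1) → rotate → (2.51707,0.95622) → ×s → (3.89307,1.47895) → (3.89,1.48)
v4: (0,4) → rotate → (0.06981,3.99939) → ×s → (0.10797,6.18572) → (0.11,6.19)
v5: (-4.5,-2) → rotate → (-4.53422,-1.92116) → ×s → (-7.01293,-2.97139) → (-7.01,-2.97)

Cross-section at z=6: (-7.87,-7.60) (5.39,-1.64) (3.89,1.48) (0.11,6.19) (-7.01,-2.97)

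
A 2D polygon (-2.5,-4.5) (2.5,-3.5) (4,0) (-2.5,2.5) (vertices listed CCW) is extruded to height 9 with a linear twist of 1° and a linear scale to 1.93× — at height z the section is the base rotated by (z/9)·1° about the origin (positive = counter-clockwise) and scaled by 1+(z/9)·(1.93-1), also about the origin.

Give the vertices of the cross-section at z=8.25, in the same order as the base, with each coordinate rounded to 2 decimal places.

t = z/height = 8.25/9 = 0.916667
s = 1 + (scale-1)·z/height = 1 + (1.93-1)·8.25/9 = 1.852500
θ = twist·z/height = 1°·8.25/9 = 0.9167° = 0.015999 rad
cos θ = 0.999872, sin θ = 0.015998 (intermediates below are computed at full precision and shown rounded to 5 d.p.)
v1: (-2.5,-4.5) → rotate → (-2.42769,-4.53942) → ×s → (-4.49729,-8.40927) → (-4.50,-8.41)
v2: (2.5,-3.5) → rotate → (2.55567,-3.45956) → ×s → (4.73439,-6.40883) → (4.73,-6.41)
v3: (4,0) → rotate → (3.99949,0.06399) → ×s → (7.40905,0.11855) → (7.41,0.12)
v4: (-2.5,2.5) → rotate → (-2.53968,2.45968) → ×s → (-4.70475,4.55657) → (-4.70,4.56)

Cross-section at z=8.25: (-4.50,-8.41) (4.73,-6.41) (7.41,0.12) (-4.70,4.56)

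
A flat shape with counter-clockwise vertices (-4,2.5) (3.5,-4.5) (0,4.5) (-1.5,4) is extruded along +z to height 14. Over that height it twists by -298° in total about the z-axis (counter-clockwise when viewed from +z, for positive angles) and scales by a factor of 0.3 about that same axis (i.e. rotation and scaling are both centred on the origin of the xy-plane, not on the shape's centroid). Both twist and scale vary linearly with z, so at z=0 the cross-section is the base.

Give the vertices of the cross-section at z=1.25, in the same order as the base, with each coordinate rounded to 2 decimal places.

Cross-section at z=1.25: (-2.30,3.78) (1.04,-5.24) (1.89,3.77) (0.42,3.98)

t = z/height = 1.25/14 = 0.0892857
s = 1 + (scale-1)·z/height = 1 + (0.3-1)·1.25/14 = 0.937500
θ = twist·z/height = -298°·1.25/14 = -26.6071° = -0.464382 rad
cos θ = 0.894098, sin θ = -0.447871 (intermediates below are computed at full precision and shown rounded to 5 d.p.)
v1: (-4,2.5) → rotate → (-2.45672,4.02673) → ×s → (-2.30317,3.77506) → (-2.30,3.78)
v2: (3.5,-4.5) → rotate → (1.11393,-5.59099) → ×s → (1.04431,-5.24155) → (1.04,-5.24)
v3: (0,4.5) → rotate → (2.01542,4.02344) → ×s → (1.88945,3.77198) → (1.89,3.77)
v4: (-1.5,4) → rotate → (0.45033,4.24820) → ×s → (0.42219,3.98269) → (0.42,3.98)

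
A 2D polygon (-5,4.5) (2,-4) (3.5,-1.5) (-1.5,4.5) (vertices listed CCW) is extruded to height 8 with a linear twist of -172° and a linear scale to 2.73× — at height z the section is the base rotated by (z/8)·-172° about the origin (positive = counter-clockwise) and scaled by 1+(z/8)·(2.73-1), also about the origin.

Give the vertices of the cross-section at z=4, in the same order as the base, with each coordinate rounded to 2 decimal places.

t = z/height = 4/8 = 0.5
s = 1 + (scale-1)·z/height = 1 + (2.73-1)·4/8 = 1.865000
θ = twist·z/height = -172°·4/8 = -86.0000° = -1.500983 rad
cos θ = 0.069756, sin θ = -0.997564 (intermediates below are computed at full precision and shown rounded to 5 d.p.)
v1: (-5,4.5) → rotate → (4.14026,5.30172) → ×s → (7.72158,9.88772) → (7.72,9.89)
v2: (2,-4) → rotate → (-3.85074,-2.27415) → ×s → (-7.18164,-4.24130) → (-7.18,-4.24)
v3: (3.5,-1.5) → rotate → (-1.25220,-3.59611) → ×s → (-2.33535,-6.70674) → (-2.34,-6.71)
v4: (-1.5,4.5) → rotate → (4.38440,1.81025) → ×s → (8.17691,3.37612) → (8.18,3.38)

Cross-section at z=4: (7.72,9.89) (-7.18,-4.24) (-2.34,-6.71) (8.18,3.38)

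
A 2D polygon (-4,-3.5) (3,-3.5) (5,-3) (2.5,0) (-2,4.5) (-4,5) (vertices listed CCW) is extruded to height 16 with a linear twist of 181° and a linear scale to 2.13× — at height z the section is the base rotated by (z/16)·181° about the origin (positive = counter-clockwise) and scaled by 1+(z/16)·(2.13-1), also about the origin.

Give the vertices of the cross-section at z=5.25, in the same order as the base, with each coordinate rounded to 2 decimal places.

Cross-section at z=5.25: (1.34,-7.16) (6.22,1.10) (7.03,3.80) (1.74,2.95) (-6.70,0.78) (-8.69,-1.23)

t = z/height = 5.25/16 = 0.328125
s = 1 + (scale-1)·z/height = 1 + (2.13-1)·5.25/16 = 1.370781
θ = twist·z/height = 181°·5.25/16 = 59.3906° = 1.036562 rad
cos θ = 0.509182, sin θ = 0.860659 (intermediates below are computed at full precision and shown rounded to 5 d.p.)
v1: (-4,-3.5) → rotate → (0.97558,-5.22477) → ×s → (1.33730,-7.16202) → (1.34,-7.16)
v2: (3,-3.5) → rotate → (4.53985,0.79984) → ×s → (6.22314,1.09640) → (6.22,1.10)
v3: (5,-3) → rotate → (5.12789,2.77575) → ×s → (7.02921,3.80494) → (7.03,3.80)
v4: (2.5,0) → rotate → (1.27296,2.15165) → ×s → (1.74494,2.94944) → (1.74,2.95)
v5: (-2,4.5) → rotate → (-4.89133,0.57000) → ×s → (-6.70494,0.78135) → (-6.70,0.78)
v6: (-4,5) → rotate → (-6.34002,-0.89672) → ×s → (-8.69078,-1.22921) → (-8.69,-1.23)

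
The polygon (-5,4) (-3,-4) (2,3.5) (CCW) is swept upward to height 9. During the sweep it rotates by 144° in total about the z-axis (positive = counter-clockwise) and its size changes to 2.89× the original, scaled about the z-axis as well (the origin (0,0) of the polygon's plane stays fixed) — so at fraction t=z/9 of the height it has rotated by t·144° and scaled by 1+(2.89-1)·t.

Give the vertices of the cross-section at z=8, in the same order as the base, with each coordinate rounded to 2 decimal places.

Cross-section at z=8: (-0.20,-17.16) (13.40,0.26) (-10.69,-1.55)

t = z/height = 8/9 = 0.888889
s = 1 + (scale-1)·z/height = 1 + (2.89-1)·8/9 = 2.680000
θ = twist·z/height = 144°·8/9 = 128.0000° = 2.234021 rad
cos θ = -0.615661, sin θ = 0.788011 (intermediates below are computed at full precision and shown rounded to 5 d.p.)
v1: (-5,4) → rotate → (-0.07374,-6.40270) → ×s → (-0.19761,-17.15924) → (-0.20,-17.16)
v2: (-3,-4) → rotate → (4.99903,0.09861) → ×s → (13.39739,0.26428) → (13.40,0.26)
v3: (2,3.5) → rotate → (-3.98936,-0.57879) → ×s → (-10.69149,-1.55117) → (-10.69,-1.55)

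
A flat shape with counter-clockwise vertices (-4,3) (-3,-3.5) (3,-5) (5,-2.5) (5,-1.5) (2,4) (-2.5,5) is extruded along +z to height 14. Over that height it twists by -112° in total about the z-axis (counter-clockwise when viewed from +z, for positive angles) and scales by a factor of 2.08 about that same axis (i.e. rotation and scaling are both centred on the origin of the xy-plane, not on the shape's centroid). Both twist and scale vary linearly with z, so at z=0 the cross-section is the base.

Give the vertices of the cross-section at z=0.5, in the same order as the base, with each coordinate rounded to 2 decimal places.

t = z/height = 0.5/14 = 0.0357143
s = 1 + (scale-1)·z/height = 1 + (2.08-1)·0.5/14 = 1.038571
θ = twist·z/height = -112°·0.5/14 = -4.0000° = -0.069813 rad
cos θ = 0.997564, sin θ = -0.069756 (intermediates below are computed at full precision and shown rounded to 5 d.p.)
v1: (-4,3) → rotate → (-3.78099,3.27172) → ×s → (-3.92682,3.39791) → (-3.93,3.40)
v2: (-3,-3.5) → rotate → (-3.23684,-3.28220) → ×s → (-3.36169,-3.40880) → (-3.36,-3.41)
v3: (3,-5) → rotate → (2.64391,-5.19709) → ×s → (2.74589,-5.39755) → (2.75,-5.40)
v4: (5,-2.5) → rotate → (4.81343,-2.84269) → ×s → (4.99909,-2.95234) → (5.00,-2.95)
v5: (5,-1.5) → rotate → (4.88319,-1.84513) → ×s → (5.07154,-1.91630) → (5.07,-1.92)
v6: (2,4) → rotate → (2.27415,3.85074) → ×s → (2.36187,3.99927) → (2.36,4.00)
v7: (-2.5,5) → rotate → (-2.14513,5.16221) → ×s → (-2.22787,5.36133) → (-2.23,5.36)

Cross-section at z=0.5: (-3.93,3.40) (-3.36,-3.41) (2.75,-5.40) (5.00,-2.95) (5.07,-1.92) (2.36,4.00) (-2.23,5.36)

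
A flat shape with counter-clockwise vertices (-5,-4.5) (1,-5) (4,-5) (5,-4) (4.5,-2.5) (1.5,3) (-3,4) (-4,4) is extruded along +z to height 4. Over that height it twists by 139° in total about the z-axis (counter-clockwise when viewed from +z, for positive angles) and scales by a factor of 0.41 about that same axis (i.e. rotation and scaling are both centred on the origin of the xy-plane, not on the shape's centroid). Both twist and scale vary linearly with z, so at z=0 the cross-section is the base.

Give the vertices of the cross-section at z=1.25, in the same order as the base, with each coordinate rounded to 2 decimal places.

t = z/height = 1.25/4 = 0.3125
s = 1 + (scale-1)·z/height = 1 + (0.41-1)·1.25/4 = 0.815625
θ = twist·z/height = 139°·1.25/4 = 43.4375° = 0.758127 rad
cos θ = 0.726125, sin θ = 0.687563 (intermediates below are computed at full precision and shown rounded to 5 d.p.)
v1: (-5,-4.5) → rotate → (-0.53659,-6.70538) → ×s → (-0.43766,-5.46907) → (-0.44,-5.47)
v2: (1,-5) → rotate → (4.16394,-2.94306) → ×s → (3.39621,-2.40043) → (3.40,-2.40)
v3: (4,-5) → rotate → (6.34231,-0.88037) → ×s → (5.17295,-0.71805) → (5.17,-0.72)
v4: (5,-4) → rotate → (6.38088,0.53332) → ×s → (5.20440,0.43499) → (5.20,0.43)
v5: (4.5,-2.5) → rotate → (4.98647,1.27872) → ×s → (4.06709,1.04296) → (4.07,1.04)
v6: (1.5,3) → rotate → (-0.97350,3.20972) → ×s → (-0.79401,2.61793) → (-0.79,2.62)
v7: (-3,4) → rotate → (-4.92863,0.84181) → ×s → (-4.01991,0.68660) → (-4.02,0.69)
v8: (-4,4) → rotate → (-5.65475,0.15425) → ×s → (-4.61216,0.12581) → (-4.61,0.13)

Cross-section at z=1.25: (-0.44,-5.47) (3.40,-2.40) (5.17,-0.72) (5.20,0.43) (4.07,1.04) (-0.79,2.62) (-4.02,0.69) (-4.61,0.13)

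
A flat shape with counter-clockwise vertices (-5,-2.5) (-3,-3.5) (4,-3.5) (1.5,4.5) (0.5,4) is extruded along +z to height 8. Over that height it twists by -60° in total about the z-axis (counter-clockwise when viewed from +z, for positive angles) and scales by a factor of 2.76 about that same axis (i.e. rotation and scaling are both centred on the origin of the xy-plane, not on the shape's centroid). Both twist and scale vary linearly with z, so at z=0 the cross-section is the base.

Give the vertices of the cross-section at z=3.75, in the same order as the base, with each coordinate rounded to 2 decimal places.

Cross-section at z=3.75: (-10.20,0.28) (-7.84,-3.05) (3.43,-9.07) (6.29,5.95) (4.25,6.01)

t = z/height = 3.75/8 = 0.46875
s = 1 + (scale-1)·z/height = 1 + (2.76-1)·3.75/8 = 1.825000
θ = twist·z/height = -60°·3.75/8 = -28.1250° = -0.490874 rad
cos θ = 0.881921, sin θ = -0.471397 (intermediates below are computed at full precision and shown rounded to 5 d.p.)
v1: (-5,-2.5) → rotate → (-5.58810,0.15218) → ×s → (-10.19828,0.27773) → (-10.20,0.28)
v2: (-3,-3.5) → rotate → (-4.29565,-1.67253) → ×s → (-7.83957,-3.05237) → (-7.84,-3.05)
v3: (4,-3.5) → rotate → (1.87780,-4.97231) → ×s → (3.42698,-9.07447) → (3.43,-9.07)
v4: (1.5,4.5) → rotate → (3.44417,3.26155) → ×s → (6.28561,5.95233) → (6.29,5.95)
v5: (0.5,4) → rotate → (2.32655,3.29199) → ×s → (4.24595,6.00788) → (4.25,6.01)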